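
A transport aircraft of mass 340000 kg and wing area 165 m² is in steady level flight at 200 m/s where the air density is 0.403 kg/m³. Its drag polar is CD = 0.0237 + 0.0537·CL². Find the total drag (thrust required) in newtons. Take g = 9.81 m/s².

Weight W = mg = 340000 × 9.81 = 3.3354×10^6 N; in level flight L = W.
Dynamic pressure q = 0.5 × 0.403 × 200² = 8060 Pa.
CL = 2W/(ρv²S) = 2×3.3354×10^6/(0.403×200²×165) = 2.508.
CD = 0.0237 + 0.0537 × 2.508² = 0.3615.
D = q·S·CD = 8060 × 165 × 0.3615 = 4.807×10^5 N

D = 4.81×10^5 N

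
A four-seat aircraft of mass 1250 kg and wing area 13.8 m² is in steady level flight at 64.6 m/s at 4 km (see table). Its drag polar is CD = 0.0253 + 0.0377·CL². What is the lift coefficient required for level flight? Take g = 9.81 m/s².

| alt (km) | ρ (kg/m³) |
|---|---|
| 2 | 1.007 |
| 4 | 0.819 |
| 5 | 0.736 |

At 4 km, from the table: ρ = 0.819 kg/m³.
Level flight ⇒ L = W = m·g = 1250 × 9.81 = 12262 N.
q = ½ρv² = ½ × 0.819 × 64.6² = 1709 Pa.
CL = W/(q·S) = 12262 / (1709 × 13.8) = 0.52.

CL = 0.52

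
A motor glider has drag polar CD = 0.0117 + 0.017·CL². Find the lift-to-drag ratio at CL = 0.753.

L/D = 35.3

CD = 0.0117 + 0.017 × 0.753² = 0.02134
L/D = CL/CD = 0.753 / 0.02134 = 35.3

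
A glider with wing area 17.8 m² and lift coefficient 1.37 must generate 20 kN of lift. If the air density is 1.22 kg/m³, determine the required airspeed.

v = 36.7 m/s

L = ½ρv²S·CL ⇒ v = √(2L/(ρ·S·CL))
v = √(2 × 20000 / (1.22 × 17.8 × 1.37)) = √1344 = 36.7 m/s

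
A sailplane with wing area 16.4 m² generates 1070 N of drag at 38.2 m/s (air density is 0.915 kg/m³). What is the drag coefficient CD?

From D = ½ρv²S·CD, rearranging gives CD = 2D/(ρv²S).
CD = 2 × 1070 / (0.915 × 38.2² × 16.4) = 0.0977

CD = 0.0977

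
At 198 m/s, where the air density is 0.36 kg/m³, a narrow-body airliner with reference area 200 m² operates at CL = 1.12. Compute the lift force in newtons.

L = ½ρv²S·CL = ½ × 0.36 × 198² × 200 × 1.12 = 1.58×10^6 N ≈ 1580 kN

L = 1.58×10^6 N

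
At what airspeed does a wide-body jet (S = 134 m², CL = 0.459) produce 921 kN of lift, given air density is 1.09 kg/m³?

v = 166 m/s

L = ½ρv²S·CL ⇒ v = √(2L/(ρ·S·CL))
v = √(2 × 9.21×10^5 / (1.09 × 134 × 0.459)) = √27480 = 166 m/s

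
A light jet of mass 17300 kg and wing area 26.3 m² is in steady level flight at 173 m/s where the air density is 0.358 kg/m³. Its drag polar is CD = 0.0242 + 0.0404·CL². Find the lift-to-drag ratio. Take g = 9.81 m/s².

In steady level flight, lift balances weight: W = mg = 17300 × 9.81 = 1.6971×10^5 N.
Dynamic pressure q = 0.5 × 0.358 × 173² = 5357 Pa.
Required CL = L/(qS) = 1.6971×10^5/(5357·26.3) = 1.205.
CD = 0.0242 + 0.0404 × 1.205² = 0.08282.
L/D = CL/CD = 1.205 / 0.08282 = 14.5

L/D = 14.5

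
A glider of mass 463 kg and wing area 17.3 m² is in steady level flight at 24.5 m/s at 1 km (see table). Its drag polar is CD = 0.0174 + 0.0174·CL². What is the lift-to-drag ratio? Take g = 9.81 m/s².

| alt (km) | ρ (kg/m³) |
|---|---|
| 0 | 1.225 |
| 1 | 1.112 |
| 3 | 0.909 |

L/D = 27.9

At 1 km, from the table: ρ = 1.112 kg/m³.
Level flight ⇒ L = W = m·g = 463 × 9.81 = 4542 N.
Dynamic pressure q = 0.5 × 1.112 × 24.5² = 333.7 Pa.
CL = 2W/(ρv²S) = 2×4542/(1.112×24.5²×17.3) = 0.7867.
CD = 0.0174 + 0.0174 × 0.7867² = 0.02817.
L/D = CL/CD = 0.7867 / 0.02817 = 27.9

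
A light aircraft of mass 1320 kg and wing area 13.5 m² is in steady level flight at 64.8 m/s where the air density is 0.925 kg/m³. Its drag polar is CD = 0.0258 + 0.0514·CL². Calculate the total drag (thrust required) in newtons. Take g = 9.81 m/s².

In steady level flight, lift balances weight: W = mg = 1320 × 9.81 = 12949 N.
Dynamic pressure q = 0.5 × 0.925 × 64.8² = 1942 Pa.
CL = W/(q·S) = 12949 / (1942 × 13.5) = 0.4939.
CD = 0.0258 + 0.0514 × 0.4939² = 0.03834.
D = q·S·CD = 1942 × 13.5 × 0.03834 = 1005 N

D = 1010 N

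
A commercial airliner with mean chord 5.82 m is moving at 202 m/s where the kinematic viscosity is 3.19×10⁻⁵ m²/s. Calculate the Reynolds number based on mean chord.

Re = v·c/ν = 202 × 5.82 / (3.19×10⁻⁵) = 3.69×10^7

Re = 3.69×10^7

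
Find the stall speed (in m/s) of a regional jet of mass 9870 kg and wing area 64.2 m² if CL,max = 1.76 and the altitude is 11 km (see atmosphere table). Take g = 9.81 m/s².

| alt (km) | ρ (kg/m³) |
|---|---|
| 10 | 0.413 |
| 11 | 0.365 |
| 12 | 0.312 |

V_stall = 68.5 m/s

At 11 km, from the table: ρ = 0.365 kg/m³.
At stall, lift equals weight: L = W = m·g = 9870 × 9.81 = 96820 N.
V_stall = √(2W/(ρ·S·CL,max)) = √(2 × 96820 / (0.365 × 64.2 × 1.76))
V_stall = √4695 = 68.5 m/s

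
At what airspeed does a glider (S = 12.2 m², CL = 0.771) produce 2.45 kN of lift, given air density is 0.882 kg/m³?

v = 24.3 m/s

L = ½ρv²S·CL ⇒ v = √(2L/(ρ·S·CL))
v = √(2 × 2450 / (0.882 × 12.2 × 0.771)) = √590.6 = 24.3 m/s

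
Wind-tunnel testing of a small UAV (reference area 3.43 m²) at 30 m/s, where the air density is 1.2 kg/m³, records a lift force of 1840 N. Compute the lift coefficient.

CL = 0.993

From L = ½ρv²S·CL, rearranging gives CL = 2L/(ρv²S).
CL = 2 × 1840 / (1.2 × 30² × 3.43) = 0.993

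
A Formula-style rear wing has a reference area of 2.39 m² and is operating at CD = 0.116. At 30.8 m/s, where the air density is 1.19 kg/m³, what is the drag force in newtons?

D = 156 N

Dynamic pressure q = ½ρv² = ½ × 1.19 × 30.8² = 564.4 Pa.
D = q·S·CD = 564.4 × 2.39 × 0.116 = 156 N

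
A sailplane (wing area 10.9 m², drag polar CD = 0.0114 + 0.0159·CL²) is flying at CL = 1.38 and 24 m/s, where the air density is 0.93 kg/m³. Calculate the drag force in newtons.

CD = 0.0114 + 0.0159 × 1.38² = 0.04168
D = ½ρv²S·CD = ½ × 0.93 × 24² × 10.9 × 0.04168 = 122 N

D = 122 N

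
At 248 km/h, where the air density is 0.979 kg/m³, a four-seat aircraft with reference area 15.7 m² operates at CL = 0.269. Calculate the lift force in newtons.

Convert speed: v = 248 km/h ÷ 3.6 = 68.89 m/s.
Dynamic pressure q = ½ρv² = ½ × 0.979 × 68.89² = 2323 Pa.
L = q·S·CL = 2323 × 15.7 × 0.269 = 9810 N ≈ 9.81 kN

L = 9810 N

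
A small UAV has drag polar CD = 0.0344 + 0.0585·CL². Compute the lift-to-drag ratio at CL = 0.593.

L/D = 10.8

CD = 0.0344 + 0.0585 × 0.593² = 0.05497
L/D = CL/CD = 0.593 / 0.05497 = 10.8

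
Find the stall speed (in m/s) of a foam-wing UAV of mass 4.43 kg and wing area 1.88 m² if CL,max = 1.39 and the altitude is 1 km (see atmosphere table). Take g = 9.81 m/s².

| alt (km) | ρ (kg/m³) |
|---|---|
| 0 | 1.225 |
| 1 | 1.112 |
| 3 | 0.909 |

At 1 km, from the table: ρ = 1.112 kg/m³.
Weight W = mg = 4.43 × 9.81 = 43.46 N.
From L = ½ρV²S·CL,max = W: V_stall = √(2W/(ρSCL,max)) = √(2·43.46/(1.112·1.88·1.39))
V_stall = √29.91 = 5.47 m/s

V_stall = 5.47 m/s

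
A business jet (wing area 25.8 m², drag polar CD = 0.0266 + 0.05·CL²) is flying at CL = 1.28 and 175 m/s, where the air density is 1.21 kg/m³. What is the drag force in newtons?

D = 51900 N

CD = 0.0266 + 0.05 × 1.28² = 0.1085
D = ½ρv²S·CD = ½ × 1.21 × 175² × 25.8 × 0.1085 = 51900 N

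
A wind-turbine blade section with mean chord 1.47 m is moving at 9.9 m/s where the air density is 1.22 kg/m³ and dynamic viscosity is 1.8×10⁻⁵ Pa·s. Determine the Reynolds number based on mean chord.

Re = ρ·v·c/μ = 1.22 × 9.9 × 1.47 / (1.8×10⁻⁵) = 9.86×10^5

Re = 9.86×10^5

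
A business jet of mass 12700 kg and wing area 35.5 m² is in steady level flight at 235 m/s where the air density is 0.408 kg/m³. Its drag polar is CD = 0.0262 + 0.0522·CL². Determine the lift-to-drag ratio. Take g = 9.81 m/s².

L/D = 9.96

Weight W = mg = 12700 × 9.81 = 1.2459×10^5 N; in level flight L = W.
q = ½ρv² = ½ × 0.408 × 235² = 11270 Pa.
CL = W/(q·S) = 1.2459×10^5 / (11270 × 35.5) = 0.3115.
CD = 0.0262 + 0.0522 × 0.3115² = 0.03127.
L/D = CL/CD = 0.3115 / 0.03127 = 9.96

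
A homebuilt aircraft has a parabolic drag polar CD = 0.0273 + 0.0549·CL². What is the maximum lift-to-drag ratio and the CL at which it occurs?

(L/D)max = 12.9, at CL = 0.705

For CD = CD0 + K·CL², (L/D)max occurs at CL* = √(CD0/K) and equals 1/(2√(K·CD0)).
(L/D)max = 1/(2√(0.0549 × 0.0273)) = 1/(2 × 0.03871) = 12.9
CL* = √(0.0273/0.0549) = 0.705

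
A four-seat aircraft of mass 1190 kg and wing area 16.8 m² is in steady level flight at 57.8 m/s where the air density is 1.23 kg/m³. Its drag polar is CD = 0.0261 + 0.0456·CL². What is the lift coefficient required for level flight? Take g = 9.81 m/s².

CL = 0.338

Level flight ⇒ L = W = m·g = 1190 × 9.81 = 11674 N.
Dynamic pressure q = 0.5 × 1.23 × 57.8² = 2055 Pa.
CL = 2W/(ρv²S) = 2×11674/(1.23×57.8²×16.8) = 0.3382.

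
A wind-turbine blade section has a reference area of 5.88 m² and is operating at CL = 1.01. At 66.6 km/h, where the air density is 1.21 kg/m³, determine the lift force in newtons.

L = 1230 N

Convert speed: v = 66.6 km/h ÷ 3.6 = 18.5 m/s.
L = ½ρv²S·CL = ½ × 1.21 × 18.5² × 5.88 × 1.01 = 1230 N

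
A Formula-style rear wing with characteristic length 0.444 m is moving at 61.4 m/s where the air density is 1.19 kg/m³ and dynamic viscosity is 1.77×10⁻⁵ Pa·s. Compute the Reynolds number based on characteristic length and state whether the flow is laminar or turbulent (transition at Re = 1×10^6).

Re = 1.83×10^6 (turbulent)

Re = ρ·v·c/μ = 1.19 × 61.4 × 0.444 / (1.77×10⁻⁵) = 1.83×10^6
Since 1.83×10^6 > 1×10^6, the flow is turbulent.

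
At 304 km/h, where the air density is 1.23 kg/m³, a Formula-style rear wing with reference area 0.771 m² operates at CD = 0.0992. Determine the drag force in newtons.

Convert speed: v = 304 km/h ÷ 3.6 = 84.44 m/s.
Dynamic pressure q = ½ρv² = ½ × 1.23 × 84.44² = 4385 Pa.
D = q·S·CD = 4385 × 0.771 × 0.0992 = 335 N

D = 335 N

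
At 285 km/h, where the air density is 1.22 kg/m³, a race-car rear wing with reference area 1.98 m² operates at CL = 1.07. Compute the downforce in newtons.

Convert speed: v = 285 km/h ÷ 3.6 = 79.17 m/s.
L = ½ρv²S·CL = ½ × 1.22 × 79.17² × 1.98 × 1.07 = 8100 N ≈ 8.1 kN

L = 8100 N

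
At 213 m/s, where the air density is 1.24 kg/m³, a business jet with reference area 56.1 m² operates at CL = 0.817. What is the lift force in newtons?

L = ½ρv²S·CL = ½ × 1.24 × 213² × 56.1 × 0.817 = 1.29×10^6 N ≈ 1290 kN

L = 1.29×10^6 N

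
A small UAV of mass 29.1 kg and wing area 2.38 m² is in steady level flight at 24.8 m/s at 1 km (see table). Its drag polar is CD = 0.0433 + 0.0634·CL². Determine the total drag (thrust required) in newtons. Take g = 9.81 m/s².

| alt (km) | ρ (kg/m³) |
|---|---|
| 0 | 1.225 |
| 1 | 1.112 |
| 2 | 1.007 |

D = 41.6 N

At 1 km, from the table: ρ = 1.112 kg/m³.
Weight W = mg = 29.1 × 9.81 = 285.47 N; in level flight L = W.
q = ½ρv² = ½ × 1.112 × 24.8² = 342 Pa.
CL = 2W/(ρv²S) = 2×285.47/(1.112×24.8²×2.38) = 0.3508.
CD = 0.0433 + 0.0634 × 0.3508² = 0.0511.
D = q·S·CD = 342 × 2.38 × 0.0511 = 41.59 N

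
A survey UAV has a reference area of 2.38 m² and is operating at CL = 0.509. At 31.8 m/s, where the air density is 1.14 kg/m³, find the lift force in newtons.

L = 698 N

L = ½ρv²S·CL = ½ × 1.14 × 31.8² × 2.38 × 0.509 = 698 N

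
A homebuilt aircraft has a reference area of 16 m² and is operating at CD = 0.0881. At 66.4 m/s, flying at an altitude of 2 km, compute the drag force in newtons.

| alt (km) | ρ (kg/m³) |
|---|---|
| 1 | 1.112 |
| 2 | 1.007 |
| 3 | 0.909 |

D = 3130 N

At 2 km, from the table: ρ = 1.007 kg/m³.
D = ½ρv²S·CD = ½ × 1.007 × 66.4² × 16 × 0.0881 = 3130 N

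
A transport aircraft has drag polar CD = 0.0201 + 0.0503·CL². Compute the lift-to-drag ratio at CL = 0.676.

CD = 0.0201 + 0.0503 × 0.676² = 0.04309
L/D = CL/CD = 0.676 / 0.04309 = 15.7

L/D = 15.7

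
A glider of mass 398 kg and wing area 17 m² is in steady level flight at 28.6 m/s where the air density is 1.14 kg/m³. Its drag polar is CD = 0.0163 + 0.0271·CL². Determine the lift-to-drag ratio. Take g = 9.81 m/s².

L/D = 21.5

In steady level flight, lift balances weight: W = mg = 398 × 9.81 = 3904.4 N.
q = ½ρv² = ½ × 1.14 × 28.6² = 466.2 Pa.
CL = 2W/(ρv²S) = 2×3904.4/(1.14×28.6²×17) = 0.4926.
CD = 0.0163 + 0.0271 × 0.4926² = 0.02288.
L/D = CL/CD = 0.4926 / 0.02288 = 21.5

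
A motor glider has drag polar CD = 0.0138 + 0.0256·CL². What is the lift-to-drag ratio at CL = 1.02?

CD = 0.0138 + 0.0256 × 1.02² = 0.04043
L/D = CL/CD = 1.02 / 0.04043 = 25.2

L/D = 25.2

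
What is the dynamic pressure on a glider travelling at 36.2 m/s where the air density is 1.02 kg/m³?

q = 668 Pa

q = ½ρv² = ½ × 1.02 × 36.2² = 668 Pa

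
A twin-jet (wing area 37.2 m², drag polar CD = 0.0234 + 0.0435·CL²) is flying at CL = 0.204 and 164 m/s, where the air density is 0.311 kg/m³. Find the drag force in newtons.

D = 3920 N

CD = 0.0234 + 0.0435 × 0.204² = 0.02521
D = ½ρv²S·CD = ½ × 0.311 × 164² × 37.2 × 0.02521 = 3920 N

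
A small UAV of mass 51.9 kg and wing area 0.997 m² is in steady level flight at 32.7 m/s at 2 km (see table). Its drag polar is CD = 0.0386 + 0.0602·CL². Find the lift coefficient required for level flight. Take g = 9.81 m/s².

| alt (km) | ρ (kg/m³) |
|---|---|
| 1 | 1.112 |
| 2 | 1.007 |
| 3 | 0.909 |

At 2 km, from the table: ρ = 1.007 kg/m³.
In steady level flight, lift balances weight: W = mg = 51.9 × 9.81 = 509.14 N.
q = ½ρv² = ½ × 1.007 × 32.7² = 538.4 Pa.
CL = 2W/(ρv²S) = 2×509.14/(1.007×32.7²×0.997) = 0.9485.

CL = 0.949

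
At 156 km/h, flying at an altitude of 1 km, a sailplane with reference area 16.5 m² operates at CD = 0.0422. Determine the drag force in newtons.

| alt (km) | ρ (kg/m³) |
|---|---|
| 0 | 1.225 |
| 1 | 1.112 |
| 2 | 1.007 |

At 1 km, from the table: ρ = 1.112 kg/m³.
Convert speed: v = 156 km/h ÷ 3.6 = 43.33 m/s.
Dynamic pressure q = ½ρv² = ½ × 1.112 × 43.33² = 1044 Pa.
D = q·S·CD = 1044 × 16.5 × 0.0422 = 727 N

D = 727 N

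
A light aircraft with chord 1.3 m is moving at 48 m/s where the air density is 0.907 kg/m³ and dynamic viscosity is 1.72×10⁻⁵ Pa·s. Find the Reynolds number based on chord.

Re = ρ·v·c/μ = 0.907 × 48 × 1.3 / (1.72×10⁻⁵) = 3.29×10^6

Re = 3.29×10^6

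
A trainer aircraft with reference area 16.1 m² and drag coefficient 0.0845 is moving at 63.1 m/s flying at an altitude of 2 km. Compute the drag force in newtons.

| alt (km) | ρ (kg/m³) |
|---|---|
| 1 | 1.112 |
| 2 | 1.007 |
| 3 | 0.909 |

D = 2730 N

At 2 km, from the table: ρ = 1.007 kg/m³.
D = ½ρv²S·CD = ½ × 1.007 × 63.1² × 16.1 × 0.0845 = 2730 N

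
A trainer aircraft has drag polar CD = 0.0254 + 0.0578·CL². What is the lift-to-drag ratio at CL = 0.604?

L/D = 13

CD = 0.0254 + 0.0578 × 0.604² = 0.04649
L/D = CL/CD = 0.604 / 0.04649 = 13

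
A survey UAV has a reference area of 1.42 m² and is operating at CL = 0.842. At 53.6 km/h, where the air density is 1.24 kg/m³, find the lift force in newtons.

L = 164 N

Convert speed: v = 53.6 km/h ÷ 3.6 = 14.89 m/s.
Dynamic pressure q = ½ρv² = ½ × 1.24 × 14.89² = 137.4 Pa.
L = q·S·CL = 137.4 × 1.42 × 0.842 = 164 N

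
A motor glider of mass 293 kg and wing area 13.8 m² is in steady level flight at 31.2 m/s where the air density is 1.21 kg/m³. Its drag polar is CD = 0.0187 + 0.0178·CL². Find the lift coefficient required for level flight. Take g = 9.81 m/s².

In steady level flight, lift balances weight: W = mg = 293 × 9.81 = 2874.3 N.
Dynamic pressure q = 0.5 × 1.21 × 31.2² = 588.9 Pa.
CL = 2W/(ρv²S) = 2×2874.3/(1.21×31.2²×13.8) = 0.3537.

CL = 0.354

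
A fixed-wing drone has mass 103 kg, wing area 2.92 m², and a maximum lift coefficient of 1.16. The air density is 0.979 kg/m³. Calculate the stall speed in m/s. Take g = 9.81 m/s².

V_stall = 24.7 m/s

Weight W = mg = 103 × 9.81 = 1010 N.
V_stall = √(2W/(ρ·S·CL,max)) = √(2 × 1010 / (0.979 × 2.92 × 1.16))
V_stall = √609.4 = 24.7 m/s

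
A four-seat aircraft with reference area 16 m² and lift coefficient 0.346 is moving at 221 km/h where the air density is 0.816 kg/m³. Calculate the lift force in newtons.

Convert speed: v = 221 km/h ÷ 3.6 = 61.39 m/s.
Dynamic pressure q = ½ρv² = ½ × 0.816 × 61.39² = 1538 Pa.
L = q·S·CL = 1538 × 16 × 0.346 = 8510 N ≈ 8.51 kN

L = 8510 N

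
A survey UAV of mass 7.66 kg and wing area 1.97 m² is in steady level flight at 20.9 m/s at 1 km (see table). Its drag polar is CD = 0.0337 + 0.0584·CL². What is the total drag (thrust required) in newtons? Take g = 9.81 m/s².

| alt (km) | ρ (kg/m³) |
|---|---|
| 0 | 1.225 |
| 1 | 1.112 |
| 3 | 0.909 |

At 1 km, from the table: ρ = 1.112 kg/m³.
In steady level flight, lift balances weight: W = mg = 7.66 × 9.81 = 75.145 N.
Dynamic pressure q = 0.5 × 1.112 × 20.9² = 242.9 Pa.
Required CL = L/(qS) = 75.145/(242.9·1.97) = 0.1571.
CD = 0.0337 + 0.0584 × 0.1571² = 0.03514.
D = q·S·CD = 242.9 × 1.97 × 0.03514 = 16.81 N

D = 16.8 N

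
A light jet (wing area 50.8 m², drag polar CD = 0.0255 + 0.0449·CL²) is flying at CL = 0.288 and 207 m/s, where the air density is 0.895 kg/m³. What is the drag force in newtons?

D = 28500 N

CD = 0.0255 + 0.0449 × 0.288² = 0.02922
D = ½ρv²S·CD = ½ × 0.895 × 207² × 50.8 × 0.02922 = 28500 N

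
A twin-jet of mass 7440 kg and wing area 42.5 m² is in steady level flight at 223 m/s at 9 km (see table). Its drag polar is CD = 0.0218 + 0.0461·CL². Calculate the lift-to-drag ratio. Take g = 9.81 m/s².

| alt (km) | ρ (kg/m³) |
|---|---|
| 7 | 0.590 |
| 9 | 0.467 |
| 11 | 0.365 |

L/D = 6.48

At 9 km, from the table: ρ = 0.467 kg/m³.
Weight W = mg = 7440 × 9.81 = 72986 N; in level flight L = W.
q = ½ρv² = ½ × 0.467 × 223² = 11610 Pa.
CL = W/(q·S) = 72986 / (11610 × 42.5) = 0.1479.
CD = 0.0218 + 0.0461 × 0.1479² = 0.02281.
L/D = CL/CD = 0.1479 / 0.02281 = 6.48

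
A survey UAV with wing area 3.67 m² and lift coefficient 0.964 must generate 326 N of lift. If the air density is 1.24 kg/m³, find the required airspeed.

L = ½ρv²S·CL ⇒ v = √(2L/(ρ·S·CL))
v = √(2 × 326 / (1.24 × 3.67 × 0.964)) = √148.6 = 12.2 m/s

v = 12.2 m/s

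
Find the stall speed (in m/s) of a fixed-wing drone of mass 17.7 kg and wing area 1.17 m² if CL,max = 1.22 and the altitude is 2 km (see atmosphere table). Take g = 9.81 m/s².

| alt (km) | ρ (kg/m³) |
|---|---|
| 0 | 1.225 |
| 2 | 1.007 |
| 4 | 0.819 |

At 2 km, from the table: ρ = 1.007 kg/m³.
Stall occurs when L = W at CL,max. W = mg = 17.7 × 9.81 = 173.6 N.
From L = ½ρV²S·CL,max = W: V_stall = √(2W/(ρSCL,max)) = √(2·173.6/(1.007·1.17·1.22))
V_stall = √241.6 = 15.5 m/s

V_stall = 15.5 m/s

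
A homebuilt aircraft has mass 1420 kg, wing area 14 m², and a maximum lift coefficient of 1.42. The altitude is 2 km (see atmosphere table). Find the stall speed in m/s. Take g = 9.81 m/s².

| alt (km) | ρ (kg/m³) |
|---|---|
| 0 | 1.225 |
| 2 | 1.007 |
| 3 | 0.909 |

At 2 km, from the table: ρ = 1.007 kg/m³.
At stall, lift equals weight: L = W = m·g = 1420 × 9.81 = 13930 N.
V_stall = √(2W/(ρ·S·CL,max)) = √(2 × 13930 / (1.007 × 14 × 1.42))
V_stall = √1392 = 37.3 m/s

V_stall = 37.3 m/s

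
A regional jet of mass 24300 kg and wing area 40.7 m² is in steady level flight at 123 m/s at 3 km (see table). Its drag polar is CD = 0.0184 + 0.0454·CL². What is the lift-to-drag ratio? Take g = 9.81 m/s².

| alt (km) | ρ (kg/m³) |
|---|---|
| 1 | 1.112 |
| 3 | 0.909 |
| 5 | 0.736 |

L/D = 16.6

At 3 km, from the table: ρ = 0.909 kg/m³.
Weight W = mg = 24300 × 9.81 = 2.3838×10^5 N; in level flight L = W.
Dynamic pressure q = 0.5 × 0.909 × 123² = 6876 Pa.
CL = 2W/(ρv²S) = 2×2.3838×10^5/(0.909×123²×40.7) = 0.8518.
CD = 0.0184 + 0.0454 × 0.8518² = 0.05134.
L/D = CL/CD = 0.8518 / 0.05134 = 16.6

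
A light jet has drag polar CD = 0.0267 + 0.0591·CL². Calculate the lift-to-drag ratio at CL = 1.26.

L/D = 10.5

CD = 0.0267 + 0.0591 × 1.26² = 0.1205
L/D = CL/CD = 1.26 / 0.1205 = 10.5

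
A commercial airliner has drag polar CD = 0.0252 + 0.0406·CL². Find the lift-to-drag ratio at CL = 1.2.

CD = 0.0252 + 0.0406 × 1.2² = 0.08366
L/D = CL/CD = 1.2 / 0.08366 = 14.3

L/D = 14.3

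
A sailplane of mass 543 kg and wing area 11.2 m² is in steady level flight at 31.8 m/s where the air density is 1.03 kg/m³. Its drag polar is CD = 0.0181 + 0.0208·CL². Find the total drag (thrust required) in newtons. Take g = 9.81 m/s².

D = 207 N

In steady level flight, lift balances weight: W = mg = 543 × 9.81 = 5326.8 N.
Dynamic pressure q = 0.5 × 1.03 × 31.8² = 520.8 Pa.
Required CL = L/(qS) = 5326.8/(520.8·11.2) = 0.9132.
CD = 0.0181 + 0.0208 × 0.9132² = 0.03545.
D = q·S·CD = 520.8 × 11.2 × 0.03545 = 206.8 N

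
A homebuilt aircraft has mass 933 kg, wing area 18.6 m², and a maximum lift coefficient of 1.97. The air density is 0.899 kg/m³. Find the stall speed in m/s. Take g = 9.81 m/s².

Weight W = mg = 933 × 9.81 = 9153 N.
From L = ½ρV²S·CL,max = W: V_stall = √(2W/(ρSCL,max)) = √(2·9153/(0.899·18.6·1.97))
V_stall = √555.7 = 23.6 m/s

V_stall = 23.6 m/s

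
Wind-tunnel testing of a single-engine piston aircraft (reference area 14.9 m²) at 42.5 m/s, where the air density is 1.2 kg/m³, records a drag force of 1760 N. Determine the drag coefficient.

From D = ½ρv²S·CD, rearranging gives CD = 2D/(ρv²S).
CD = 2 × 1760 / (1.2 × 42.5² × 14.9) = 0.109

CD = 0.109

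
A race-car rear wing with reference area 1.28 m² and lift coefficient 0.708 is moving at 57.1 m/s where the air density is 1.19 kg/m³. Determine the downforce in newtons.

L = ½ρv²S·CL = ½ × 1.19 × 57.1² × 1.28 × 0.708 = 1760 N

L = 1760 N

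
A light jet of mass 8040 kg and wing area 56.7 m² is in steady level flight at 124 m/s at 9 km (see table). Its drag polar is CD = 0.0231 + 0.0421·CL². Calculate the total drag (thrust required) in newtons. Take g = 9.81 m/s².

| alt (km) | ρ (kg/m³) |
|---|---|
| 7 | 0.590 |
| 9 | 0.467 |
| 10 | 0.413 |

D = 5990 N

At 9 km, from the table: ρ = 0.467 kg/m³.
Weight W = mg = 8040 × 9.81 = 78872 N; in level flight L = W.
Dynamic pressure q = 0.5 × 0.467 × 124² = 3590 Pa.
CL = 2W/(ρv²S) = 2×78872/(0.467×124²×56.7) = 0.3874.
CD = 0.0231 + 0.0421 × 0.3874² = 0.02942.
D = q·S·CD = 3590 × 56.7 × 0.02942 = 5989 N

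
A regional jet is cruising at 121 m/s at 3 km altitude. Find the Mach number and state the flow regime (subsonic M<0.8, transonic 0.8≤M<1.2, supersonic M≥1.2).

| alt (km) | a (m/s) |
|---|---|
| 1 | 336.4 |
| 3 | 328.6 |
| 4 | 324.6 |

M = 0.368 (subsonic)

At 3 km, from the table: a = 328.6 m/s.
M = v/a = 121 / 328.6 = 0.368
M = 0.368 → subsonic.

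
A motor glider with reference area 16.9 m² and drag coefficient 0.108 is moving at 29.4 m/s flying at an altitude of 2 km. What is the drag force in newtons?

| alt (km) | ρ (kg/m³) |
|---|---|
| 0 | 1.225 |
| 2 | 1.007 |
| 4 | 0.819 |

At 2 km, from the table: ρ = 1.007 kg/m³.
Dynamic pressure q = ½ρv² = ½ × 1.007 × 29.4² = 435.2 Pa.
D = q·S·CD = 435.2 × 16.9 × 0.108 = 794 N

D = 794 N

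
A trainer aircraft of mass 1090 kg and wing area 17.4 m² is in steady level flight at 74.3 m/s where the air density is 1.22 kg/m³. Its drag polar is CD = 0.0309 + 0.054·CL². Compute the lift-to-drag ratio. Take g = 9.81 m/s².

L/D = 5.58

In steady level flight, lift balances weight: W = mg = 1090 × 9.81 = 10693 N.
Dynamic pressure q = 0.5 × 1.22 × 74.3² = 3367 Pa.
Required CL = L/(qS) = 10693/(3367·17.4) = 0.1825.
CD = 0.0309 + 0.054 × 0.1825² = 0.0327.
L/D = CL/CD = 0.1825 / 0.0327 = 5.58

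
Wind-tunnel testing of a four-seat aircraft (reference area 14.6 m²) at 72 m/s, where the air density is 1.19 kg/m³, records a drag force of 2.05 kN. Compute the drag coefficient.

CD = 0.0455

From D = ½ρv²S·CD, rearranging gives CD = 2D/(ρv²S).
CD = 2 × 2050 / (1.19 × 72² × 14.6) = 0.0455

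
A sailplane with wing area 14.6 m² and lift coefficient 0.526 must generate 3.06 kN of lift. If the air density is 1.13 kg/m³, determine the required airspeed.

L = ½ρv²S·CL ⇒ v = √(2L/(ρ·S·CL))
v = √(2 × 3060 / (1.13 × 14.6 × 0.526)) = √705.2 = 26.6 m/s

v = 26.6 m/s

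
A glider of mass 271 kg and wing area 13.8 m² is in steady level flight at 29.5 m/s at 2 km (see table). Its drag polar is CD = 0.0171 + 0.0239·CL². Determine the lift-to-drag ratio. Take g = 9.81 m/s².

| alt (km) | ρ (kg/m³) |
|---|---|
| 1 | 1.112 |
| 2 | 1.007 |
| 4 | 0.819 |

At 2 km, from the table: ρ = 1.007 kg/m³.
Level flight ⇒ L = W = m·g = 271 × 9.81 = 2658.5 N.
q = ½ρv² = ½ × 1.007 × 29.5² = 438.2 Pa.
CL = 2W/(ρv²S) = 2×2658.5/(1.007×29.5²×13.8) = 0.4397.
CD = 0.0171 + 0.0239 × 0.4397² = 0.02172.
L/D = CL/CD = 0.4397 / 0.02172 = 20.2

L/D = 20.2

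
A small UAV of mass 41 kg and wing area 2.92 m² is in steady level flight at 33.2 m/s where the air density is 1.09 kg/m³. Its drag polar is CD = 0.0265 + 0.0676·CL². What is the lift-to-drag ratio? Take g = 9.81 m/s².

Level flight ⇒ L = W = m·g = 41 × 9.81 = 402.21 N.
Dynamic pressure q = 0.5 × 1.09 × 33.2² = 600.7 Pa.
CL = 2W/(ρv²S) = 2×402.21/(1.09×33.2²×2.92) = 0.2293.
CD = 0.0265 + 0.0676 × 0.2293² = 0.03005.
L/D = CL/CD = 0.2293 / 0.03005 = 7.63

L/D = 7.63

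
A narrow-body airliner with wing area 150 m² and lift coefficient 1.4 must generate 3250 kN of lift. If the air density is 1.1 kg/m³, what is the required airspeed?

v = 168 m/s

L = ½ρv²S·CL ⇒ v = √(2L/(ρ·S·CL))
v = √(2 × 3.25×10^6 / (1.1 × 150 × 1.4)) = √28140 = 168 m/s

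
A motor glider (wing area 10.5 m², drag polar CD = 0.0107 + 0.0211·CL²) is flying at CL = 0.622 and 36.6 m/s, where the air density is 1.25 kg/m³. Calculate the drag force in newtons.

D = 166 N

CD = 0.0107 + 0.0211 × 0.622² = 0.01886
D = ½ρv²S·CD = ½ × 1.25 × 36.6² × 10.5 × 0.01886 = 166 N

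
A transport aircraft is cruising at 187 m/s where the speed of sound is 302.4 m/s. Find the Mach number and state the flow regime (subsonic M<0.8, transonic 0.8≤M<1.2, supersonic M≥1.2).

M = v/a = 187 / 302.4 = 0.618
M = 0.618 → subsonic.

M = 0.618 (subsonic)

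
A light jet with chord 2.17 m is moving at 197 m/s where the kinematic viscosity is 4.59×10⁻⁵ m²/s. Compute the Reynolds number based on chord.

Re = 9.31×10^6

Re = v·c/ν = 197 × 2.17 / (4.59×10⁻⁵) = 9.31×10^6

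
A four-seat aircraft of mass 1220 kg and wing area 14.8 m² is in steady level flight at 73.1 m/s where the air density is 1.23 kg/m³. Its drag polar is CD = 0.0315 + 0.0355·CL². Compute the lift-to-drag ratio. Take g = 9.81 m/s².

In steady level flight, lift balances weight: W = mg = 1220 × 9.81 = 11968 N.
Dynamic pressure q = 0.5 × 1.23 × 73.1² = 3286 Pa.
CL = 2W/(ρv²S) = 2×11968/(1.23×73.1²×14.8) = 0.2461.
CD = 0.0315 + 0.0355 × 0.2461² = 0.03365.
L/D = CL/CD = 0.2461 / 0.03365 = 7.31

L/D = 7.31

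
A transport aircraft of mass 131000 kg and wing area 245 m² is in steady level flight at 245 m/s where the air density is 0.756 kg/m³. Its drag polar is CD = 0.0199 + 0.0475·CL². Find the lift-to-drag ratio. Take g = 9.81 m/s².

L/D = 10.3

In steady level flight, lift balances weight: W = mg = 131000 × 9.81 = 1.2851×10^6 N.
Dynamic pressure q = 0.5 × 0.756 × 245² = 22690 Pa.
CL = W/(q·S) = 1.2851×10^6 / (22690 × 245) = 0.2312.
CD = 0.0199 + 0.0475 × 0.2312² = 0.02244.
L/D = CL/CD = 0.2312 / 0.02244 = 10.3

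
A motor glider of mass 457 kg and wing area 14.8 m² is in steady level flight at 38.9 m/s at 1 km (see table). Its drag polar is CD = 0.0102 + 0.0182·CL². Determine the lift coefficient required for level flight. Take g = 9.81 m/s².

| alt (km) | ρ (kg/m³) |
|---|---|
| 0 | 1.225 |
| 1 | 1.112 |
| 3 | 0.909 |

CL = 0.36

At 1 km, from the table: ρ = 1.112 kg/m³.
Level flight ⇒ L = W = m·g = 457 × 9.81 = 4483.2 N.
q = ½ρv² = ½ × 1.112 × 38.9² = 841.3 Pa.
Required CL = L/(qS) = 4483.2/(841.3·14.8) = 0.36.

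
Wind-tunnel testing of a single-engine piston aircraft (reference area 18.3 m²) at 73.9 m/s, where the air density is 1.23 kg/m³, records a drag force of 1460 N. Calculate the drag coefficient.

From D = ½ρv²S·CD, rearranging gives CD = 2D/(ρv²S).
CD = 2 × 1460 / (1.23 × 73.9² × 18.3) = 0.0238

CD = 0.0238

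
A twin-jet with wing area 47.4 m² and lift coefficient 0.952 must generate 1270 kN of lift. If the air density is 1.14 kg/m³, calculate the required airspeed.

L = ½ρv²S·CL ⇒ v = √(2L/(ρ·S·CL))
v = √(2 × 1.27×10^6 / (1.14 × 47.4 × 0.952)) = √49380 = 222 m/s

v = 222 m/s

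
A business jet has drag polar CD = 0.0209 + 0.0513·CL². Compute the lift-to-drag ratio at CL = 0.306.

CD = 0.0209 + 0.0513 × 0.306² = 0.0257
L/D = CL/CD = 0.306 / 0.0257 = 11.9

L/D = 11.9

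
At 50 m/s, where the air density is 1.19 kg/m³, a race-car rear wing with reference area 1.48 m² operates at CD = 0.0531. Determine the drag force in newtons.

D = 117 N

Dynamic pressure q = ½ρv² = ½ × 1.19 × 50² = 1488 Pa.
D = q·S·CD = 1488 × 1.48 × 0.0531 = 117 N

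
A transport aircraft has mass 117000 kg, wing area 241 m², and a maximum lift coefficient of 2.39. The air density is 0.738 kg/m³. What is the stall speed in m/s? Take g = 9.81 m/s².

Stall occurs when L = W at CL,max. W = mg = 117000 × 9.81 = 1.148×10^6 N.
From L = ½ρV²S·CL,max = W: V_stall = √(2W/(ρSCL,max)) = √(2·1.148×10^6/(0.738·241·2.39))
V_stall = √5400 = 73.5 m/s

V_stall = 73.5 m/s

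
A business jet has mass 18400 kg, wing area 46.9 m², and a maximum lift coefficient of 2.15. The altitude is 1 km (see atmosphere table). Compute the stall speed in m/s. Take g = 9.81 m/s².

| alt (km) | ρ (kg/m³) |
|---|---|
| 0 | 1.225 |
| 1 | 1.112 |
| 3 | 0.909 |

V_stall = 56.7 m/s

At 1 km, from the table: ρ = 1.112 kg/m³.
At stall, lift equals weight: L = W = m·g = 18400 × 9.81 = 1.805×10^5 N.
V_stall = √(2W/(ρ·S·CL,max)) = √(2 × 1.805×10^5 / (1.112 × 46.9 × 2.15))
V_stall = √3220 = 56.7 m/s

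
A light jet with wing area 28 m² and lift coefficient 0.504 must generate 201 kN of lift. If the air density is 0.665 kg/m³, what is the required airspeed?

v = 207 m/s

L = ½ρv²S·CL ⇒ v = √(2L/(ρ·S·CL))
v = √(2 × 2.01×10^5 / (0.665 × 28 × 0.504)) = √42840 = 207 m/s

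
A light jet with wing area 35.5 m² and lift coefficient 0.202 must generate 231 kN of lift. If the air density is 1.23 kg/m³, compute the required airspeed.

L = ½ρv²S·CL ⇒ v = √(2L/(ρ·S·CL))
v = √(2 × 2.31×10^5 / (1.23 × 35.5 × 0.202)) = √52380 = 229 m/s

v = 229 m/s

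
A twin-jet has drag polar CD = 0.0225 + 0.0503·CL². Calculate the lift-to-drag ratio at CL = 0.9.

L/D = 14.2

CD = 0.0225 + 0.0503 × 0.9² = 0.06324
L/D = CL/CD = 0.9 / 0.06324 = 14.2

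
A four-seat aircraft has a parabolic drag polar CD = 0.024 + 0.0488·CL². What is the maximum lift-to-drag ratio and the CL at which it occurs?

For CD = CD0 + K·CL², (L/D)max occurs at CL* = √(CD0/K) and equals 1/(2√(K·CD0)).
(L/D)max = 1/(2√(0.0488 × 0.024)) = 1/(2 × 0.03422) = 14.6
CL* = √(0.024/0.0488) = 0.701

(L/D)max = 14.6, at CL = 0.701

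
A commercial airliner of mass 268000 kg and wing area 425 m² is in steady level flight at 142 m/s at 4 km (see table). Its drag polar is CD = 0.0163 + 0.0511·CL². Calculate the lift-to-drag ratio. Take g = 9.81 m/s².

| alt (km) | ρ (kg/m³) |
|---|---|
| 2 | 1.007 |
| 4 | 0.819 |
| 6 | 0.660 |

At 4 km, from the table: ρ = 0.819 kg/m³.
In steady level flight, lift balances weight: W = mg = 268000 × 9.81 = 2.6291×10^6 N.
q = ½ρv² = ½ × 0.819 × 142² = 8257 Pa.
Required CL = L/(qS) = 2.6291×10^6/(8257·425) = 0.7492.
CD = 0.0163 + 0.0511 × 0.7492² = 0.04498.
L/D = CL/CD = 0.7492 / 0.04498 = 16.7

L/D = 16.7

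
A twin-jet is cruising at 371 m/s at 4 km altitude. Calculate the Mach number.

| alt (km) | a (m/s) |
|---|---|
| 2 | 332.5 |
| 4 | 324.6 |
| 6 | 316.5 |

M = 1.14

At 4 km, from the table: a = 324.6 m/s.
M = v/a = 371 / 324.6 = 1.14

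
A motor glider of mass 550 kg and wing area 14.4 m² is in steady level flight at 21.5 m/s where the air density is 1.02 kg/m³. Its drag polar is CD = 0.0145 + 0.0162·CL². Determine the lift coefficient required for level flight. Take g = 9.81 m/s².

Level flight ⇒ L = W = m·g = 550 × 9.81 = 5395.5 N.
q = ½ρv² = ½ × 1.02 × 21.5² = 235.7 Pa.
CL = W/(q·S) = 5395.5 / (235.7 × 14.4) = 1.589.

CL = 1.59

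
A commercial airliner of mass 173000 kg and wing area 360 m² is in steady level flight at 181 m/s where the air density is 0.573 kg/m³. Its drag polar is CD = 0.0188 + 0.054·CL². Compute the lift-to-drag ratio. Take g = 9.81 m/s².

L/D = 15.5

In steady level flight, lift balances weight: W = mg = 173000 × 9.81 = 1.6971×10^6 N.
Dynamic pressure q = 0.5 × 0.573 × 181² = 9386 Pa.
CL = W/(q·S) = 1.6971×10^6 / (9386 × 360) = 0.5023.
CD = 0.0188 + 0.054 × 0.5023² = 0.03242.
L/D = CL/CD = 0.5023 / 0.03242 = 15.5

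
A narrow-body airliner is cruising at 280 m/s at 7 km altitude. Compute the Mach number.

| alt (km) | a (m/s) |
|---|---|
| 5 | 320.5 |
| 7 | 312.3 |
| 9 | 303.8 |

M = 0.897

At 7 km, from the table: a = 312.3 m/s.
M = v/a = 280 / 312.3 = 0.897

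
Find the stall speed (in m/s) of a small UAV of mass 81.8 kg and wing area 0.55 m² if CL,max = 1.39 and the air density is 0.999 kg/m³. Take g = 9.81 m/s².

At stall, lift equals weight: L = W = m·g = 81.8 × 9.81 = 802.5 N.
From L = ½ρV²S·CL,max = W: V_stall = √(2W/(ρSCL,max)) = √(2·802.5/(0.999·0.55·1.39))
V_stall = √2101 = 45.8 m/s

V_stall = 45.8 m/s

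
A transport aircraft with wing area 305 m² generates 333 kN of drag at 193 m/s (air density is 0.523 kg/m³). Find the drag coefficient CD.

From D = ½ρv²S·CD, rearranging gives CD = 2D/(ρv²S).
CD = 2 × 3.33×10^5 / (0.523 × 193² × 305) = 0.112

CD = 0.112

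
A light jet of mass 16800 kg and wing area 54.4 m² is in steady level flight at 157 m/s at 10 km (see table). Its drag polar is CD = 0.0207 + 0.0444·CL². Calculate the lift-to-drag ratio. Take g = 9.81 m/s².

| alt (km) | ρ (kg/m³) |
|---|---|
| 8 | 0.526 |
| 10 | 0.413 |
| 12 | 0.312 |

At 10 km, from the table: ρ = 0.413 kg/m³.
Level flight ⇒ L = W = m·g = 16800 × 9.81 = 1.6481×10^5 N.
q = ½ρv² = ½ × 0.413 × 157² = 5090 Pa.
CL = 2W/(ρv²S) = 2×1.6481×10^5/(0.413×157²×54.4) = 0.5952.
CD = 0.0207 + 0.0444 × 0.5952² = 0.03643.
L/D = CL/CD = 0.5952 / 0.03643 = 16.3

L/D = 16.3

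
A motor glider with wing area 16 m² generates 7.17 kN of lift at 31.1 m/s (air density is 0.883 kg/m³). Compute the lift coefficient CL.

From L = ½ρv²S·CL, rearranging gives CL = 2L/(ρv²S).
CL = 2 × 7170 / (0.883 × 31.1² × 16) = 1.05

CL = 1.05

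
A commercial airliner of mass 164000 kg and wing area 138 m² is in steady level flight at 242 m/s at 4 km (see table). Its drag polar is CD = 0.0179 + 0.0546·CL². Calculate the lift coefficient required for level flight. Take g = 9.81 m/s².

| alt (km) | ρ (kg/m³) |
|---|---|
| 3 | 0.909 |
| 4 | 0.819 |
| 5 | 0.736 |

At 4 km, from the table: ρ = 0.819 kg/m³.
In steady level flight, lift balances weight: W = mg = 164000 × 9.81 = 1.6088×10^6 N.
q = ½ρv² = ½ × 0.819 × 242² = 23980 Pa.
CL = 2W/(ρv²S) = 2×1.6088×10^6/(0.819×242²×138) = 0.4861.

CL = 0.486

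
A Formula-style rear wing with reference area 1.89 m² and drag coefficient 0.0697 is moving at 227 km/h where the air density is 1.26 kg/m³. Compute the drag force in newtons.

D = 330 N

Convert speed: v = 227 km/h ÷ 3.6 = 63.06 m/s.
D = ½ρv²S·CD = ½ × 1.26 × 63.06² × 1.89 × 0.0697 = 330 N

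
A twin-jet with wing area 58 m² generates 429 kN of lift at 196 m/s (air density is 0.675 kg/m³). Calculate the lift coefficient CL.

From L = ½ρv²S·CL, rearranging gives CL = 2L/(ρv²S).
CL = 2 × 4.29×10^5 / (0.675 × 196² × 58) = 0.57

CL = 0.57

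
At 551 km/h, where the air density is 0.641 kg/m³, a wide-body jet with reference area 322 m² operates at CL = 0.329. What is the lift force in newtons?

L = 7.95×10^5 N

Convert speed: v = 551 km/h ÷ 3.6 = 153.1 m/s.
L = ½ρv²S·CL = ½ × 0.641 × 153.1² × 322 × 0.329 = 7.95×10^5 N ≈ 795 kN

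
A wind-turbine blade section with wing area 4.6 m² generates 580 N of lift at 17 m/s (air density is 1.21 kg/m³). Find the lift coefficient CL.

CL = 0.721

From L = ½ρv²S·CL, rearranging gives CL = 2L/(ρv²S).
CL = 2 × 580 / (1.21 × 17² × 4.6) = 0.721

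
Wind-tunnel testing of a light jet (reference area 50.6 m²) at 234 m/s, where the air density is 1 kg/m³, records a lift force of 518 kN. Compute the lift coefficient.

CL = 0.374

From L = ½ρv²S·CL, rearranging gives CL = 2L/(ρv²S).
CL = 2 × 5.18×10^5 / (1 × 234² × 50.6) = 0.374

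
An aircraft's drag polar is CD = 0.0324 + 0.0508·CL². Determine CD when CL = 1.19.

CD = 0.104

CD = 0.0324 + 0.0508 × 1.19² = 0.0324 + 0.07194 = 0.104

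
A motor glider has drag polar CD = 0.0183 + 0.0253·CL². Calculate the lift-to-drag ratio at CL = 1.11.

CD = 0.0183 + 0.0253 × 1.11² = 0.04947
L/D = CL/CD = 1.11 / 0.04947 = 22.4

L/D = 22.4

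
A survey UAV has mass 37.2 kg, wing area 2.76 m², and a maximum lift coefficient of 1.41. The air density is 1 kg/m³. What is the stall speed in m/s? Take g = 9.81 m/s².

Weight W = mg = 37.2 × 9.81 = 364.9 N.
From L = ½ρV²S·CL,max = W: V_stall = √(2W/(ρSCL,max)) = √(2·364.9/(1·2.76·1.41))
V_stall = √187.5 = 13.7 m/s

V_stall = 13.7 m/s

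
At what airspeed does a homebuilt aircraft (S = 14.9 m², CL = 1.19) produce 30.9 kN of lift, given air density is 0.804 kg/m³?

L = ½ρv²S·CL ⇒ v = √(2L/(ρ·S·CL))
v = √(2 × 30900 / (0.804 × 14.9 × 1.19)) = √4335 = 65.8 m/s

v = 65.8 m/s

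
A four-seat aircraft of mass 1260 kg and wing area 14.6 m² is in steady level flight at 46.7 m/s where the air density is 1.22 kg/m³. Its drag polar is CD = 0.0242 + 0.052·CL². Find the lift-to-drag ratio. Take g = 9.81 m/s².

Level flight ⇒ L = W = m·g = 1260 × 9.81 = 12361 N.
q = ½ρv² = ½ × 1.22 × 46.7² = 1330 Pa.
CL = W/(q·S) = 12361 / (1330 × 14.6) = 0.6364.
CD = 0.0242 + 0.052 × 0.6364² = 0.04526.
L/D = CL/CD = 0.6364 / 0.04526 = 14.1

L/D = 14.1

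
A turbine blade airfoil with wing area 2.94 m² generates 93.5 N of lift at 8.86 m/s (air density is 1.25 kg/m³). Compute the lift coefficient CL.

CL = 0.648

From L = ½ρv²S·CL, rearranging gives CL = 2L/(ρv²S).
CL = 2 × 93.5 / (1.25 × 8.86² × 2.94) = 0.648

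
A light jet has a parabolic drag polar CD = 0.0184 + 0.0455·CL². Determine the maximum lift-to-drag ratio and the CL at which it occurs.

For CD = CD0 + K·CL², (L/D)max occurs at CL* = √(CD0/K) and equals 1/(2√(K·CD0)).
(L/D)max = 1/(2√(0.0455 × 0.0184)) = 1/(2 × 0.02893) = 17.3
CL* = √(0.0184/0.0455) = 0.636

(L/D)max = 17.3, at CL = 0.636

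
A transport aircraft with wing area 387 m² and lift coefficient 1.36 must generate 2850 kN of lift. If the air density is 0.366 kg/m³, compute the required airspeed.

L = ½ρv²S·CL ⇒ v = √(2L/(ρ·S·CL))
v = √(2 × 2.85×10^6 / (0.366 × 387 × 1.36)) = √29590 = 172 m/s

v = 172 m/s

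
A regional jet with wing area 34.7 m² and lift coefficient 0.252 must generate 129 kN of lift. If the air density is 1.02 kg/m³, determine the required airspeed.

v = 170 m/s

L = ½ρv²S·CL ⇒ v = √(2L/(ρ·S·CL))
v = √(2 × 1.29×10^5 / (1.02 × 34.7 × 0.252)) = √28930 = 170 m/s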